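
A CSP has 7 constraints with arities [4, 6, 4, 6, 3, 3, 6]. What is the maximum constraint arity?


The arities are: 4, 6, 4, 6, 3, 3, 6.
Scan for the maximum value.
Maximum arity = 6.

6


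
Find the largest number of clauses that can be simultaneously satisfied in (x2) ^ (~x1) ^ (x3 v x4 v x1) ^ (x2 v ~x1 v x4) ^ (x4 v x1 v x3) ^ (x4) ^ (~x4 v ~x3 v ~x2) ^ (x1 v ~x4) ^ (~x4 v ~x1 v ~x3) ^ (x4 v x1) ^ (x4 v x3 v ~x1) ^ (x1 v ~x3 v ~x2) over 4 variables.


Enumerate all 16 truth assignments.
For each, count how many of the 12 clauses are satisfied.
The formula is not fully satisfiable, so the maximum is below 12.
Maximum simultaneously satisfiable clauses = 11.

11


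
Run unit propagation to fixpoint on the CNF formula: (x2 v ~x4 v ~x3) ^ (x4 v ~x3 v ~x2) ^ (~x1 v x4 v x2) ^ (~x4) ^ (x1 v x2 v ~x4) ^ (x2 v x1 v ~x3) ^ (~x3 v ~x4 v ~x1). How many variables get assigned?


Unit propagation repeatedly assigns the literal in any unit clause, then simplifies.
Assignments in order: x4 = F.
No further unit clauses remain.
Total variables assigned = 1.

1


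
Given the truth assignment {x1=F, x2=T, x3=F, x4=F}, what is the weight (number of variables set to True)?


The weight is the number of variables assigned True.
True variables: x2.
Weight = 1.

1


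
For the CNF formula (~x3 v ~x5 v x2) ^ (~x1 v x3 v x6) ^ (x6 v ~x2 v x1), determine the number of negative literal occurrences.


Scan each clause for negated literals.
Clause 1: 2 negative; Clause 2: 1 negative; Clause 3: 1 negative.
Total negative literal occurrences = 4.

4


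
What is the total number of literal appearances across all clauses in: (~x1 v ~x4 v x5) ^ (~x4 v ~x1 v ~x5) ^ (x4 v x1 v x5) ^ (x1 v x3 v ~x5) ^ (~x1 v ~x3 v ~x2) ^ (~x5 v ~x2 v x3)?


Clause lengths: 3, 3, 3, 3, 3, 3.
Sum = 3 + 3 + 3 + 3 + 3 + 3 = 18.

18


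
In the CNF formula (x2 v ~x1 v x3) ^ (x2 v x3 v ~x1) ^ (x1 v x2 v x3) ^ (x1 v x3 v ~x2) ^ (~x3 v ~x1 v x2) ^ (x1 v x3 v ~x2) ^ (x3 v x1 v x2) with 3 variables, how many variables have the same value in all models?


Find all satisfying assignments: 4 model(s).
Check which variables have the same value in every model.
No variable is fixed across all models.
Backbone size = 0.

0


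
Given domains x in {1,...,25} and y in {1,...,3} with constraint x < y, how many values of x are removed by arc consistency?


For the constraint x < y, x needs a supporting value in y's domain.
x can be at most 2 (one less than y's maximum).
Valid x values from domain: 2 out of 25.
Pruned = 25 - 2 = 23.

23


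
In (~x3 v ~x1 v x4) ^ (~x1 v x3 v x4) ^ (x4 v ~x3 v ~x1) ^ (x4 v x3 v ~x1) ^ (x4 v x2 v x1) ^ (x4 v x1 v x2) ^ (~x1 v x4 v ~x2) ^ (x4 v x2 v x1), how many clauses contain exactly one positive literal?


A definite clause has exactly one positive literal.
Clause 1: 1 positive -> definite
Clause 2: 2 positive -> not definite
Clause 3: 1 positive -> definite
Clause 4: 2 positive -> not definite
Clause 5: 3 positive -> not definite
Clause 6: 3 positive -> not definite
Clause 7: 1 positive -> definite
Clause 8: 3 positive -> not definite
Definite clause count = 3.

3


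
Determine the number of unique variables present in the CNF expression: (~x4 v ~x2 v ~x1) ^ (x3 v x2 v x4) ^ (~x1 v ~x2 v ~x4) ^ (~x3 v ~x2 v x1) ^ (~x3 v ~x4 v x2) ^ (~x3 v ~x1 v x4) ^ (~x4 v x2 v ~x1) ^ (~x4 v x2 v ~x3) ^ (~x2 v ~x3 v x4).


Identify each distinct variable in the formula.
Variables found: x1, x2, x3, x4.
Total distinct variables = 4.

4


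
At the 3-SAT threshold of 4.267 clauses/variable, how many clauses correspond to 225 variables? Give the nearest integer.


The 3-SAT phase transition occurs at approximately 4.267 clauses per variable.
m = 4.267 * 225 = 960.075.
Rounded to nearest integer: 960.

960


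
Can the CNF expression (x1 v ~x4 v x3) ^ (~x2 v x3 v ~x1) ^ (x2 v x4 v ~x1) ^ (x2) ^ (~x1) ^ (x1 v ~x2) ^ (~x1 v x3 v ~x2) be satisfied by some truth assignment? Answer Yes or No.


Check all 16 possible truth assignments.
Number of satisfying assignments found: 0.
The formula is unsatisfiable.

No


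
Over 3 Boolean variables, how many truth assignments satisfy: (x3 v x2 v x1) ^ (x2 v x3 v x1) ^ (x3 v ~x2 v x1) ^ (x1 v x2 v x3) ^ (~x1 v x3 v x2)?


Enumerate all 8 truth assignments over 3 variables.
Test each against every clause.
Satisfying assignments found: 5.

5


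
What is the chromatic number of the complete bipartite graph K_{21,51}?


K_{21,51} is bipartite by definition: the two parts are independent sets, with every edge crossing between them.
Color all vertices in one part with color 1 and all vertices in the other part with color 2.
Since the graph has at least one edge, one color does not suffice.
Chromatic number = 2.

2


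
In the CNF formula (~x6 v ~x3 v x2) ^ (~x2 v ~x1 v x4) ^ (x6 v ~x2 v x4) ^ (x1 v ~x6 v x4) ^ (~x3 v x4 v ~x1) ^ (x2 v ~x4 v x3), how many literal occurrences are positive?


Scan each clause for unnegated literals.
Clause 1: 1 positive; Clause 2: 1 positive; Clause 3: 2 positive; Clause 4: 2 positive; Clause 5: 1 positive; Clause 6: 2 positive.
Total positive literal occurrences = 9.

9


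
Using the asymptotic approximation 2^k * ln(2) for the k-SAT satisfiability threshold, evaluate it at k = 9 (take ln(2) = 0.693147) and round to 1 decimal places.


Using the asymptotic formula: threshold ~ 2^k * ln(2).
2^9 = 512.
512 * 0.693147 = 354.9.

354.9


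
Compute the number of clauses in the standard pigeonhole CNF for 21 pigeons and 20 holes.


The PHP encoding has two parts:
1) At-least-one-hole clauses: 21 (one per pigeon, each with 20 literals).
2) At-most-one-pigeon-per-hole clauses: 20 holes * C(21,2) = 20 * 210 = 4200.
Total clauses = 21 + 4200 = 4221.

4221


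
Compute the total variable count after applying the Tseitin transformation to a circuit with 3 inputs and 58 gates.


The Tseitin transformation introduces one auxiliary variable per gate.
Total variables = inputs + gates = 3 + 58 = 61.

61


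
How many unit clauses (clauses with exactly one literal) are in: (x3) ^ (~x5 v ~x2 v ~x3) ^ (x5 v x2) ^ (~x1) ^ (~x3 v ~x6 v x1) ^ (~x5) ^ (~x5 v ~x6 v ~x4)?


A unit clause contains exactly one literal.
Unit clauses found: (x3), (~x1), (~x5).
Count = 3.

3


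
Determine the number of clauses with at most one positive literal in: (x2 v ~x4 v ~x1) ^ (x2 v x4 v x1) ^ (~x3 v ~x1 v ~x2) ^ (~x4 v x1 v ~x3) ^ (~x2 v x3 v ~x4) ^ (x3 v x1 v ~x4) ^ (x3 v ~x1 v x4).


A Horn clause has at most one positive literal.
Clause 1: 1 positive lit(s) -> Horn
Clause 2: 3 positive lit(s) -> not Horn
Clause 3: 0 positive lit(s) -> Horn
Clause 4: 1 positive lit(s) -> Horn
Clause 5: 1 positive lit(s) -> Horn
Clause 6: 2 positive lit(s) -> not Horn
Clause 7: 2 positive lit(s) -> not Horn
Total Horn clauses = 4.

4


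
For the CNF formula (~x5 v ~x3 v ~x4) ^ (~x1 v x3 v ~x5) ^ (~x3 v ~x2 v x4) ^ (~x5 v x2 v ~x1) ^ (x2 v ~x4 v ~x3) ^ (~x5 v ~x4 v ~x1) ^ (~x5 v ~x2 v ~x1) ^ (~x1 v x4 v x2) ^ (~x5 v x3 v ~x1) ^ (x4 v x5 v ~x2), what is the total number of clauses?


Each group enclosed in parentheses joined by ^ is one clause.
Counting the conjuncts: 10 clauses.

10


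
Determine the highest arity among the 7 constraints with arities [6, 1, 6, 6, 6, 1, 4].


The arities are: 6, 1, 6, 6, 6, 1, 4.
Scan for the maximum value.
Maximum arity = 6.

6


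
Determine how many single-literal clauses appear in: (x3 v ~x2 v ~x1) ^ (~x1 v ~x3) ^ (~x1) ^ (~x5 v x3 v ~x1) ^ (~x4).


A unit clause contains exactly one literal.
Unit clauses found: (~x1), (~x4).
Count = 2.

2


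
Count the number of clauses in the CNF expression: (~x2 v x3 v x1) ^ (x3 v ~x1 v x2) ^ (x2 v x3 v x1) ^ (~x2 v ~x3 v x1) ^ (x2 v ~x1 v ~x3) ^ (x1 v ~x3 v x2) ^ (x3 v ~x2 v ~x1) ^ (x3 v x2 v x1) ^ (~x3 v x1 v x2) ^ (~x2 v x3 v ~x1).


Each group enclosed in parentheses joined by ^ is one clause.
Counting the conjuncts: 10 clauses.

10


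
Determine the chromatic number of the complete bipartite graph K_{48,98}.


K_{48,98} is bipartite by definition: the two parts are independent sets, with every edge crossing between them.
Color all vertices in one part with color 1 and all vertices in the other part with color 2.
Since the graph has at least one edge, one color does not suffice.
Chromatic number = 2.

2


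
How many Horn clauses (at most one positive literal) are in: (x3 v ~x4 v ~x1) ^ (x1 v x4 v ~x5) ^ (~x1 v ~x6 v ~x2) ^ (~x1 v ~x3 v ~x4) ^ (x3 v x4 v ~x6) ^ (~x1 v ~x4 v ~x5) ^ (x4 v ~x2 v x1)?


A Horn clause has at most one positive literal.
Clause 1: 1 positive lit(s) -> Horn
Clause 2: 2 positive lit(s) -> not Horn
Clause 3: 0 positive lit(s) -> Horn
Clause 4: 0 positive lit(s) -> Horn
Clause 5: 2 positive lit(s) -> not Horn
Clause 6: 0 positive lit(s) -> Horn
Clause 7: 2 positive lit(s) -> not Horn
Total Horn clauses = 4.

4


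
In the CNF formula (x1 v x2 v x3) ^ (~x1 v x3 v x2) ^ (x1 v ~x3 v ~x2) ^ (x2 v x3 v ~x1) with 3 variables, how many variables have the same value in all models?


Find all satisfying assignments: 5 model(s).
Check which variables have the same value in every model.
No variable is fixed across all models.
Backbone size = 0.

0


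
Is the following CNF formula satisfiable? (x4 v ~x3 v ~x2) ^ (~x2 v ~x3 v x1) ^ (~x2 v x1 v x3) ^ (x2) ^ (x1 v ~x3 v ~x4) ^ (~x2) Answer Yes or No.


Check all 16 possible truth assignments.
Number of satisfying assignments found: 0.
The formula is unsatisfiable.

No


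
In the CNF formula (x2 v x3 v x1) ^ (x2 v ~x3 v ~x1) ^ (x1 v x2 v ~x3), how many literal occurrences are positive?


Scan each clause for unnegated literals.
Clause 1: 3 positive; Clause 2: 1 positive; Clause 3: 2 positive.
Total positive literal occurrences = 6.

6


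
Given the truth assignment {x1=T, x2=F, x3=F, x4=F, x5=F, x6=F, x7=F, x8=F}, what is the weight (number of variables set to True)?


The weight is the number of variables assigned True.
True variables: x1.
Weight = 1.

1


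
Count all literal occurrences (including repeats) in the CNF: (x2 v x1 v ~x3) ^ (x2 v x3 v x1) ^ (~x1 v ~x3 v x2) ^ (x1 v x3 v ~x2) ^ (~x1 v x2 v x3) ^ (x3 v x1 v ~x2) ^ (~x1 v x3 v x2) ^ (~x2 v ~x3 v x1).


Clause lengths: 3, 3, 3, 3, 3, 3, 3, 3.
Sum = 3 + 3 + 3 + 3 + 3 + 3 + 3 + 3 = 24.

24


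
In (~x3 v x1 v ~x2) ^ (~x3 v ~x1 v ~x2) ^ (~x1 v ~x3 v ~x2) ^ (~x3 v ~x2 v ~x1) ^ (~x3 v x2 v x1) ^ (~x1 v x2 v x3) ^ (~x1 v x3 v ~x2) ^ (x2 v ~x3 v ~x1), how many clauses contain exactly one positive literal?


A definite clause has exactly one positive literal.
Clause 1: 1 positive -> definite
Clause 2: 0 positive -> not definite
Clause 3: 0 positive -> not definite
Clause 4: 0 positive -> not definite
Clause 5: 2 positive -> not definite
Clause 6: 2 positive -> not definite
Clause 7: 1 positive -> definite
Clause 8: 1 positive -> definite
Definite clause count = 3.

3


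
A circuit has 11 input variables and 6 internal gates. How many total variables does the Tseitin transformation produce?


The Tseitin transformation introduces one auxiliary variable per gate.
Total variables = inputs + gates = 11 + 6 = 17.

17


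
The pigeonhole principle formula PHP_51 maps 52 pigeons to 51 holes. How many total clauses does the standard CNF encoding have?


The PHP encoding has two parts:
1) At-least-one-hole clauses: 52 (one per pigeon, each with 51 literals).
2) At-most-one-pigeon-per-hole clauses: 51 holes * C(52,2) = 51 * 1326 = 67626.
Total clauses = 52 + 67626 = 67678.

67678


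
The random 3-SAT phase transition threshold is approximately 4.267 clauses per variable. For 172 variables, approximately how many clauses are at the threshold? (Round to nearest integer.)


The 3-SAT phase transition occurs at approximately 4.267 clauses per variable.
m = 4.267 * 172 = 733.924.
Rounded to nearest integer: 734.

734


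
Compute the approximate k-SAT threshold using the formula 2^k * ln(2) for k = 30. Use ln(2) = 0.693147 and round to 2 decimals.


Using the asymptotic formula: threshold ~ 2^k * ln(2).
2^30 = 1073741824.
1073741824 * 0.693147 = 744260924.08.

744260924.08


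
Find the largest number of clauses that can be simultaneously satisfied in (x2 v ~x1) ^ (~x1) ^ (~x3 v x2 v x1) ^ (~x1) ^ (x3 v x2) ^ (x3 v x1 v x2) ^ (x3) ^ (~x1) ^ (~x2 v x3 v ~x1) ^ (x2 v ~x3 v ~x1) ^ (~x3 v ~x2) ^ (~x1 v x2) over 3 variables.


Enumerate all 8 truth assignments.
For each, count how many of the 12 clauses are satisfied.
The formula is not fully satisfiable, so the maximum is below 12.
Maximum simultaneously satisfiable clauses = 11.

11


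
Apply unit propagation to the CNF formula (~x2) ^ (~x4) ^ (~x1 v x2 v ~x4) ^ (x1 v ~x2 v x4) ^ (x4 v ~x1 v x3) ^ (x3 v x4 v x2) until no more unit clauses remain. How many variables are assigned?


Unit propagation repeatedly assigns the literal in any unit clause, then simplifies.
Assignments in order: x2 = F, x4 = F, x3 = T.
No further unit clauses remain.
Total variables assigned = 3.

3


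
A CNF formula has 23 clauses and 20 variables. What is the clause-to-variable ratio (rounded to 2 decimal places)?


Clause-to-variable ratio = clauses / variables.
23 / 20 = 1.15.

1.15


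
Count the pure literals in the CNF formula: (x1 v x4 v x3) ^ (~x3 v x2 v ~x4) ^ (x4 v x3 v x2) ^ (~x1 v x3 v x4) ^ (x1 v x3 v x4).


A pure literal appears in only one polarity across all clauses.
Pure literals: x2 (positive only).
Count = 1.

1


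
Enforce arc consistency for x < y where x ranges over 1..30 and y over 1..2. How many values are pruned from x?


For the constraint x < y, x needs a supporting value in y's domain.
x can be at most 1 (one less than y's maximum).
Valid x values from domain: 1 out of 30.
Pruned = 30 - 1 = 29.

29


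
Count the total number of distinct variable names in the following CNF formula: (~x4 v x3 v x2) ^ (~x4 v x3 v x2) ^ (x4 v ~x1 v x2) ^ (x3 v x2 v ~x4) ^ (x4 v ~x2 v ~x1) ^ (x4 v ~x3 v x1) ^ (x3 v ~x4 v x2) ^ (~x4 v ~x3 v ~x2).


Identify each distinct variable in the formula.
Variables found: x1, x2, x3, x4.
Total distinct variables = 4.

4


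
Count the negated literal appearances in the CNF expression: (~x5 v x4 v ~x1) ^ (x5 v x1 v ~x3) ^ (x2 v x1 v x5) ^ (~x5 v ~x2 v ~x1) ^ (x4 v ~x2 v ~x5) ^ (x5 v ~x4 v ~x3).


Scan each clause for negated literals.
Clause 1: 2 negative; Clause 2: 1 negative; Clause 3: 0 negative; Clause 4: 3 negative; Clause 5: 2 negative; Clause 6: 2 negative.
Total negative literal occurrences = 10.

10


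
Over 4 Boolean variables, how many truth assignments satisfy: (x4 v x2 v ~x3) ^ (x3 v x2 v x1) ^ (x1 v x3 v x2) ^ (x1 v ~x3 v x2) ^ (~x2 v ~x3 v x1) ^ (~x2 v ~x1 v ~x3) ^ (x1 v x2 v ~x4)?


Enumerate all 16 truth assignments over 4 variables.
Test each against every clause.
Satisfying assignments found: 7.

7


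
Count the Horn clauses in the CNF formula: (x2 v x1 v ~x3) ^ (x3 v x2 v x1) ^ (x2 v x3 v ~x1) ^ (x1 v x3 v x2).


A Horn clause has at most one positive literal.
Clause 1: 2 positive lit(s) -> not Horn
Clause 2: 3 positive lit(s) -> not Horn
Clause 3: 2 positive lit(s) -> not Horn
Clause 4: 3 positive lit(s) -> not Horn
Total Horn clauses = 0.

0


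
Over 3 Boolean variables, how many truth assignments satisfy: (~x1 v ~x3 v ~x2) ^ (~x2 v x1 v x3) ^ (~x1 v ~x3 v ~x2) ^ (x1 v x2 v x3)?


Enumerate all 8 truth assignments over 3 variables.
Test each against every clause.
Satisfying assignments found: 5.

5


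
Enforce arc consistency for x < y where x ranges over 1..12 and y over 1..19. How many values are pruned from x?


For the constraint x < y, x needs a supporting value in y's domain.
x can be at most 18 (one less than y's maximum).
Valid x values from domain: 12 out of 12.
Pruned = 12 - 12 = 0.

0


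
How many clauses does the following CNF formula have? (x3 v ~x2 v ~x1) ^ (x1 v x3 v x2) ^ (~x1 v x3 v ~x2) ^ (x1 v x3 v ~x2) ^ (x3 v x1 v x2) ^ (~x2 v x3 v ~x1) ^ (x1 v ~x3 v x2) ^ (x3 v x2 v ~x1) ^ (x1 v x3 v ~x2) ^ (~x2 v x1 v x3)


Each group enclosed in parentheses joined by ^ is one clause.
Counting the conjuncts: 10 clauses.

10


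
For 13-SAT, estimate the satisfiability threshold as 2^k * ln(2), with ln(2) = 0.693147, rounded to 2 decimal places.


Using the asymptotic formula: threshold ~ 2^k * ln(2).
2^13 = 8192.
8192 * 0.693147 = 5678.26.

5678.26


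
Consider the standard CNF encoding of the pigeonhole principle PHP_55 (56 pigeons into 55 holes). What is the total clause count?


The PHP encoding has two parts:
1) At-least-one-hole clauses: 56 (one per pigeon, each with 55 literals).
2) At-most-one-pigeon-per-hole clauses: 55 holes * C(56,2) = 55 * 1540 = 84700.
Total clauses = 56 + 84700 = 84756.

84756


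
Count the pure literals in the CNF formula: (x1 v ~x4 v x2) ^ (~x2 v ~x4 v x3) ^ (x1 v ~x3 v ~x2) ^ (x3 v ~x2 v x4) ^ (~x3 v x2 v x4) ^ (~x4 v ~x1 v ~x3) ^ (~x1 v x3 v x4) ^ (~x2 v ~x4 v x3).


A pure literal appears in only one polarity across all clauses.
No pure literals found.
Count = 0.

0


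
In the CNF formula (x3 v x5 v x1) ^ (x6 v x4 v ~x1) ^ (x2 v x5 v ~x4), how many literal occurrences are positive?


Scan each clause for unnegated literals.
Clause 1: 3 positive; Clause 2: 2 positive; Clause 3: 2 positive.
Total positive literal occurrences = 7.

7


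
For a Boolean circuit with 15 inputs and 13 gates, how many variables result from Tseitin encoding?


The Tseitin transformation introduces one auxiliary variable per gate.
Total variables = inputs + gates = 15 + 13 = 28.

28


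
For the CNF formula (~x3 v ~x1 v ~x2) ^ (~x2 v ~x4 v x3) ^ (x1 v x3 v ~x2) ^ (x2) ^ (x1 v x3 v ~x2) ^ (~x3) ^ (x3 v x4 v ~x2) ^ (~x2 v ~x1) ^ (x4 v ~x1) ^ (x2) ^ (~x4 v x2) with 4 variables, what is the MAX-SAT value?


Enumerate all 16 truth assignments.
For each, count how many of the 11 clauses are satisfied.
The formula is not fully satisfiable, so the maximum is below 11.
Maximum simultaneously satisfiable clauses = 10.

10


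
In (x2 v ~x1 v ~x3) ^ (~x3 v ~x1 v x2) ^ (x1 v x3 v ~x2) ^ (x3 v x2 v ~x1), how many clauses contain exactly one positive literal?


A definite clause has exactly one positive literal.
Clause 1: 1 positive -> definite
Clause 2: 1 positive -> definite
Clause 3: 2 positive -> not definite
Clause 4: 2 positive -> not definite
Definite clause count = 2.

2


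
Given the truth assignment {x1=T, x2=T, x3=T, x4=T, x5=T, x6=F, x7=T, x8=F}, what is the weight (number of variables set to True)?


The weight is the number of variables assigned True.
True variables: x1, x2, x3, x4, x5, x7.
Weight = 6.

6


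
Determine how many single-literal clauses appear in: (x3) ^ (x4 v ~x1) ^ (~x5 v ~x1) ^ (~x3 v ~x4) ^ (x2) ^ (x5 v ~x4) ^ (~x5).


A unit clause contains exactly one literal.
Unit clauses found: (x3), (x2), (~x5).
Count = 3.

3


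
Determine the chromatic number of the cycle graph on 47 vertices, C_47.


An odd cycle cannot be 2-colored: alternating two colors around the cycle returns to the start with a conflict.
Since 47 is odd, three colors are required (and three suffice).
Chromatic number = 3.

3


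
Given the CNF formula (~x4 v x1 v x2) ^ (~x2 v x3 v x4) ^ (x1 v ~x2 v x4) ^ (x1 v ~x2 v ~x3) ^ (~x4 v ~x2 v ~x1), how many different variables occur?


Identify each distinct variable in the formula.
Variables found: x1, x2, x3, x4.
Total distinct variables = 4.

4


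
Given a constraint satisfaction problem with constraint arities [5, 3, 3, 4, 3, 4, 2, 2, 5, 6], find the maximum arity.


The arities are: 5, 3, 3, 4, 3, 4, 2, 2, 5, 6.
Scan for the maximum value.
Maximum arity = 6.

6


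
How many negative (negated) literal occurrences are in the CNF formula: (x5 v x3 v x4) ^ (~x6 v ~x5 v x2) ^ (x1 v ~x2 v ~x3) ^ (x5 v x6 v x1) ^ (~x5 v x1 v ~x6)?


Scan each clause for negated literals.
Clause 1: 0 negative; Clause 2: 2 negative; Clause 3: 2 negative; Clause 4: 0 negative; Clause 5: 2 negative.
Total negative literal occurrences = 6.

6


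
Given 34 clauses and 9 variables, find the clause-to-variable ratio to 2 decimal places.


Clause-to-variable ratio = clauses / variables.
34 / 9 = 3.78.

3.78


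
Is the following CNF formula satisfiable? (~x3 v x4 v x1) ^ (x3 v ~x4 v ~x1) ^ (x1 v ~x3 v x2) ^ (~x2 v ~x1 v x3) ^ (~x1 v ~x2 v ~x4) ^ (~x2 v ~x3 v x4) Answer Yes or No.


Check all 16 possible truth assignments.
Number of satisfying assignments found: 8.
The formula is satisfiable.

Yes


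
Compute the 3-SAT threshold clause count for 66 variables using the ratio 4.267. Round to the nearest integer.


The 3-SAT phase transition occurs at approximately 4.267 clauses per variable.
m = 4.267 * 66 = 281.622.
Rounded to nearest integer: 282.

282


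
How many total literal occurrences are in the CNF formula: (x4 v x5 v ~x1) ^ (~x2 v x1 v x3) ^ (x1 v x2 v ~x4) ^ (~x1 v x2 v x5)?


Clause lengths: 3, 3, 3, 3.
Sum = 3 + 3 + 3 + 3 = 12.

12


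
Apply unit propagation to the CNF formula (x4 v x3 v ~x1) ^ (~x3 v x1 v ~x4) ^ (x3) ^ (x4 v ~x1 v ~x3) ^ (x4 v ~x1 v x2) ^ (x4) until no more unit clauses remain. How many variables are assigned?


Unit propagation repeatedly assigns the literal in any unit clause, then simplifies.
Assignments in order: x3 = T, x4 = T, x1 = T.
No further unit clauses remain.
Total variables assigned = 3.

3


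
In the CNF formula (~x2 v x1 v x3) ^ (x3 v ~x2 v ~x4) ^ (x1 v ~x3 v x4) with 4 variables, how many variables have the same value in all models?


Find all satisfying assignments: 11 model(s).
Check which variables have the same value in every model.
No variable is fixed across all models.
Backbone size = 0.

0


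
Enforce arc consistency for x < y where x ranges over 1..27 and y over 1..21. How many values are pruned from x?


For the constraint x < y, x needs a supporting value in y's domain.
x can be at most 20 (one less than y's maximum).
Valid x values from domain: 20 out of 27.
Pruned = 27 - 20 = 7.

7


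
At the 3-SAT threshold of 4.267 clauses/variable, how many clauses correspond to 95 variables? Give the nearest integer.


The 3-SAT phase transition occurs at approximately 4.267 clauses per variable.
m = 4.267 * 95 = 405.365.
Rounded to nearest integer: 405.

405


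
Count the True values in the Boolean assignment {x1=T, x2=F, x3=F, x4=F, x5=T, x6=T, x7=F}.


The weight is the number of variables assigned True.
True variables: x1, x5, x6.
Weight = 3.

3


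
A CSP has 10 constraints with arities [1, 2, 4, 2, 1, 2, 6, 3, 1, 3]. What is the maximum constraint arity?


The arities are: 1, 2, 4, 2, 1, 2, 6, 3, 1, 3.
Scan for the maximum value.
Maximum arity = 6.

6


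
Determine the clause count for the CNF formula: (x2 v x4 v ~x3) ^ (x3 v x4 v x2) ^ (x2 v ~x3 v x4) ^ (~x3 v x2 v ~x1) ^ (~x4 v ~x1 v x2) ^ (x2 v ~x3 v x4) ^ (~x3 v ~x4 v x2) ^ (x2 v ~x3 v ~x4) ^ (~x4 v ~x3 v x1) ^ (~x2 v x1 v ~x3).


Each group enclosed in parentheses joined by ^ is one clause.
Counting the conjuncts: 10 clauses.

10


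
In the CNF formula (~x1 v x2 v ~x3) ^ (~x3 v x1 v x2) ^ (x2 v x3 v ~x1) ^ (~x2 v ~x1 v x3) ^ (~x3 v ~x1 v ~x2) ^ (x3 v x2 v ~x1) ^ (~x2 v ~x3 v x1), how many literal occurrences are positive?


Scan each clause for unnegated literals.
Clause 1: 1 positive; Clause 2: 2 positive; Clause 3: 2 positive; Clause 4: 1 positive; Clause 5: 0 positive; Clause 6: 2 positive; Clause 7: 1 positive.
Total positive literal occurrences = 9.

9


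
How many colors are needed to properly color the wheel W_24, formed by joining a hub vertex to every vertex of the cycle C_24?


W_24 consists of the cycle C_24 together with a hub vertex adjacent to every cycle vertex.
The cycle C_24 needs 2 colors (even cycle -> 2).
The hub is adjacent to every cycle vertex, so it must receive a new color distinct from all of them.
Chromatic number = 2 + 1 = 3.

3


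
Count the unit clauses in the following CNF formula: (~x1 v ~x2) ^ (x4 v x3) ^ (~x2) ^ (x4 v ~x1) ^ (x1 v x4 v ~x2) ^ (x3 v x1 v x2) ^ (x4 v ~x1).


A unit clause contains exactly one literal.
Unit clauses found: (~x2).
Count = 1.

1


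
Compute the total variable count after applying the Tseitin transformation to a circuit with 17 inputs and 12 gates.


The Tseitin transformation introduces one auxiliary variable per gate.
Total variables = inputs + gates = 17 + 12 = 29.

29


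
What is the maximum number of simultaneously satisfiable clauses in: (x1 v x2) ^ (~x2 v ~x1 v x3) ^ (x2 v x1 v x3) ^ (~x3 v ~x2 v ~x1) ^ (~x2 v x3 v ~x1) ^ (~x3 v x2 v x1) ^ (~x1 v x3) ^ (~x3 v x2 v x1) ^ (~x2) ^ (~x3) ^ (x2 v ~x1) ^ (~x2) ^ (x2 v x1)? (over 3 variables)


Enumerate all 8 truth assignments.
For each, count how many of the 13 clauses are satisfied.
The formula is not fully satisfiable, so the maximum is below 13.
Maximum simultaneously satisfiable clauses = 11.

11


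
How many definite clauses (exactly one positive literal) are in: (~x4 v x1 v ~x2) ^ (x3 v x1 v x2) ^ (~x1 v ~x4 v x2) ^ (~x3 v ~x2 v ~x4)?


A definite clause has exactly one positive literal.
Clause 1: 1 positive -> definite
Clause 2: 3 positive -> not definite
Clause 3: 1 positive -> definite
Clause 4: 0 positive -> not definite
Definite clause count = 2.

2


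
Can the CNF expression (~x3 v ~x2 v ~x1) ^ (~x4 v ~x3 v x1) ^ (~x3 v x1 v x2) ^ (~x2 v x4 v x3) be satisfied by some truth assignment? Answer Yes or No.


Check all 16 possible truth assignments.
Number of satisfying assignments found: 9.
The formula is satisfiable.

Yes


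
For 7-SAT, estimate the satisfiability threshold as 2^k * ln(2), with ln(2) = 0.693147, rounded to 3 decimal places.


Using the asymptotic formula: threshold ~ 2^k * ln(2).
2^7 = 128.
128 * 0.693147 = 88.723.

88.723


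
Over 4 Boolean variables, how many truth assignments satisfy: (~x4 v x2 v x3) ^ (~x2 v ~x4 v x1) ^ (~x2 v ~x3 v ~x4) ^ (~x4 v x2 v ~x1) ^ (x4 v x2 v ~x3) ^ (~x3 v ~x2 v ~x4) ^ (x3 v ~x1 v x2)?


Enumerate all 16 truth assignments over 4 variables.
Test each against every clause.
Satisfying assignments found: 7.

7


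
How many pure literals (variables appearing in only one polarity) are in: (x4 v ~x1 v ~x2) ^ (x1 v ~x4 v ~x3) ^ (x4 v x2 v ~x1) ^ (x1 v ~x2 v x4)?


A pure literal appears in only one polarity across all clauses.
Pure literals: x3 (negative only).
Count = 1.

1


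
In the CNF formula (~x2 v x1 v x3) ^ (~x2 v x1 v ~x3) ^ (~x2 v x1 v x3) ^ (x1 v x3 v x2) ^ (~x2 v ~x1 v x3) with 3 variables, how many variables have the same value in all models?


Find all satisfying assignments: 4 model(s).
Check which variables have the same value in every model.
No variable is fixed across all models.
Backbone size = 0.

0


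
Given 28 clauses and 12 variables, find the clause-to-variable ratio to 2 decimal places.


Clause-to-variable ratio = clauses / variables.
28 / 12 = 2.33.

2.33


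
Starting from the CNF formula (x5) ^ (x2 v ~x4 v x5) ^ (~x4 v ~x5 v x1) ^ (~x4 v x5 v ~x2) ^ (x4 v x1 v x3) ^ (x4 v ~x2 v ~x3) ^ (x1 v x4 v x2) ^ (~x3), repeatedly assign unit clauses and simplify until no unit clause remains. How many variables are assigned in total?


Unit propagation repeatedly assigns the literal in any unit clause, then simplifies.
Assignments in order: x5 = T, x3 = F.
No further unit clauses remain.
Total variables assigned = 2.

2


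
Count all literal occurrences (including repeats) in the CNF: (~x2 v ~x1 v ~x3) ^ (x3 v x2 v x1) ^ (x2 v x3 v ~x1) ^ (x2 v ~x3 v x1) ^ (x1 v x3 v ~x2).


Clause lengths: 3, 3, 3, 3, 3.
Sum = 3 + 3 + 3 + 3 + 3 = 15.

15


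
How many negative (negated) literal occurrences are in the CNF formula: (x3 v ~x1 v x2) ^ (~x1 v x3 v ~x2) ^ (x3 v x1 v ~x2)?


Scan each clause for negated literals.
Clause 1: 1 negative; Clause 2: 2 negative; Clause 3: 1 negative.
Total negative literal occurrences = 4.

4


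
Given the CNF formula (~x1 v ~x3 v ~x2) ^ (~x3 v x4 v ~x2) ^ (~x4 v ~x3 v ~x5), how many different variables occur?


Identify each distinct variable in the formula.
Variables found: x1, x2, x3, x4, x5.
Total distinct variables = 5.

5


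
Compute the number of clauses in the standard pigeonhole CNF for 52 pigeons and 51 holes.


The PHP encoding has two parts:
1) At-least-one-hole clauses: 52 (one per pigeon, each with 51 literals).
2) At-most-one-pigeon-per-hole clauses: 51 holes * C(52,2) = 51 * 1326 = 67626.
Total clauses = 52 + 67626 = 67678.

67678


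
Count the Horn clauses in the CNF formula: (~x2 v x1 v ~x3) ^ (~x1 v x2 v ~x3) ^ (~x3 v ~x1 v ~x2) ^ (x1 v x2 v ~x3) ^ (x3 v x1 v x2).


A Horn clause has at most one positive literal.
Clause 1: 1 positive lit(s) -> Horn
Clause 2: 1 positive lit(s) -> Horn
Clause 3: 0 positive lit(s) -> Horn
Clause 4: 2 positive lit(s) -> not Horn
Clause 5: 3 positive lit(s) -> not Horn
Total Horn clauses = 3.

3


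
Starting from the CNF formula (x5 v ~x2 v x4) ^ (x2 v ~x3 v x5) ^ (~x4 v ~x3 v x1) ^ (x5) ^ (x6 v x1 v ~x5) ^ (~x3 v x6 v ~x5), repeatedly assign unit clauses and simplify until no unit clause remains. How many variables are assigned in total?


Unit propagation repeatedly assigns the literal in any unit clause, then simplifies.
Assignments in order: x5 = T.
No further unit clauses remain.
Total variables assigned = 1.

1


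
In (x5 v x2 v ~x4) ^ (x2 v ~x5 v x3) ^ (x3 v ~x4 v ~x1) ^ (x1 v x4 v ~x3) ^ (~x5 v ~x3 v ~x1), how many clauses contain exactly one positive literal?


A definite clause has exactly one positive literal.
Clause 1: 2 positive -> not definite
Clause 2: 2 positive -> not definite
Clause 3: 1 positive -> definite
Clause 4: 2 positive -> not definite
Clause 5: 0 positive -> not definite
Definite clause count = 1.

1


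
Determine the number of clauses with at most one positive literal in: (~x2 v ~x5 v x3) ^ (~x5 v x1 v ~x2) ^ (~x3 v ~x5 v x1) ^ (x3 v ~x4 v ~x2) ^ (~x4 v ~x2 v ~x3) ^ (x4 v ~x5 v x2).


A Horn clause has at most one positive literal.
Clause 1: 1 positive lit(s) -> Horn
Clause 2: 1 positive lit(s) -> Horn
Clause 3: 1 positive lit(s) -> Horn
Clause 4: 1 positive lit(s) -> Horn
Clause 5: 0 positive lit(s) -> Horn
Clause 6: 2 positive lit(s) -> not Horn
Total Horn clauses = 5.

5


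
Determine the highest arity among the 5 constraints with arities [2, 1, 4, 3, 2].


The arities are: 2, 1, 4, 3, 2.
Scan for the maximum value.
Maximum arity = 4.

4


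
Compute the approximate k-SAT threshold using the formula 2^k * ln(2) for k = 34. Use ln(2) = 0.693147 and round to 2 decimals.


Using the asymptotic formula: threshold ~ 2^k * ln(2).
2^34 = 17179869184.
17179869184 * 0.693147 = 11908174785.28.

11908174785.28


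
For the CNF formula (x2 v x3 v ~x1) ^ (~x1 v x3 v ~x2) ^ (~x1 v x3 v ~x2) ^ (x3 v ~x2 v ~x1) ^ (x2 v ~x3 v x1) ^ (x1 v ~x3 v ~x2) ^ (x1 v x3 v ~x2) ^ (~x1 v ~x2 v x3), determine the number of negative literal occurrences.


Scan each clause for negated literals.
Clause 1: 1 negative; Clause 2: 2 negative; Clause 3: 2 negative; Clause 4: 2 negative; Clause 5: 1 negative; Clause 6: 2 negative; Clause 7: 1 negative; Clause 8: 2 negative.
Total negative literal occurrences = 13.

13


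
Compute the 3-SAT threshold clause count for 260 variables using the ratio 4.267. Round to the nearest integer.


The 3-SAT phase transition occurs at approximately 4.267 clauses per variable.
m = 4.267 * 260 = 1109.42.
Rounded to nearest integer: 1109.

1109


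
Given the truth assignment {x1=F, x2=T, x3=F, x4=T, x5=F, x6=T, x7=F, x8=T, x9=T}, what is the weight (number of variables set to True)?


The weight is the number of variables assigned True.
True variables: x2, x4, x6, x8, x9.
Weight = 5.

5


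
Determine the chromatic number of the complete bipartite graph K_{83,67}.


K_{83,67} is bipartite by definition: the two parts are independent sets, with every edge crossing between them.
Color all vertices in one part with color 1 and all vertices in the other part with color 2.
Since the graph has at least one edge, one color does not suffice.
Chromatic number = 2.

2


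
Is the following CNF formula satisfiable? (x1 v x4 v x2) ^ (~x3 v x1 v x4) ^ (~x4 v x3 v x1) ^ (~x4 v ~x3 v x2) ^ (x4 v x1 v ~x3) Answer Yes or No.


Check all 16 possible truth assignments.
Number of satisfying assignments found: 9.
The formula is satisfiable.

Yes


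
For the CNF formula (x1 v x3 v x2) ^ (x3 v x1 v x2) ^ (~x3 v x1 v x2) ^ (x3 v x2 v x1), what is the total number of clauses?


Each group enclosed in parentheses joined by ^ is one clause.
Counting the conjuncts: 4 clauses.

4


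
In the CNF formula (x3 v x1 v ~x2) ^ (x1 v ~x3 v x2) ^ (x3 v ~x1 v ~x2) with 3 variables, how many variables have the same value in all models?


Find all satisfying assignments: 5 model(s).
Check which variables have the same value in every model.
No variable is fixed across all models.
Backbone size = 0.

0


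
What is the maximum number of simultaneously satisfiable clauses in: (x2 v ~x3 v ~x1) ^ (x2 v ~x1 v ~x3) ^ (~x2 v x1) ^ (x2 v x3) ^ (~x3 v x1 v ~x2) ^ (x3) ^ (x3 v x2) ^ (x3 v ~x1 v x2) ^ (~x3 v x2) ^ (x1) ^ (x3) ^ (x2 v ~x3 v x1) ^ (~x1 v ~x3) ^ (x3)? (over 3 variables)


Enumerate all 8 truth assignments.
For each, count how many of the 14 clauses are satisfied.
The formula is not fully satisfiable, so the maximum is below 14.
Maximum simultaneously satisfiable clauses = 13.

13


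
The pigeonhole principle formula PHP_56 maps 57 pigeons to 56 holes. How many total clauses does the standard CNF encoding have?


The PHP encoding has two parts:
1) At-least-one-hole clauses: 57 (one per pigeon, each with 56 literals).
2) At-most-one-pigeon-per-hole clauses: 56 holes * C(57,2) = 56 * 1596 = 89376.
Total clauses = 57 + 89376 = 89433.

89433


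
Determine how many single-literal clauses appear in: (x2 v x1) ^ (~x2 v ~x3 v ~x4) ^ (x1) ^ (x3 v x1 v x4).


A unit clause contains exactly one literal.
Unit clauses found: (x1).
Count = 1.

1


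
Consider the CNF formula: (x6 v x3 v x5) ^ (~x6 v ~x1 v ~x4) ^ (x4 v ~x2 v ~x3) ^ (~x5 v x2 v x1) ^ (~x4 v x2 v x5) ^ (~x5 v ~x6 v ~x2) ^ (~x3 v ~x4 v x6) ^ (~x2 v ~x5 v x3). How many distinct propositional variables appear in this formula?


Identify each distinct variable in the formula.
Variables found: x1, x2, x3, x4, x5, x6.
Total distinct variables = 6.

6


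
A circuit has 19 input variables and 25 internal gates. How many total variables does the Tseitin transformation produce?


The Tseitin transformation introduces one auxiliary variable per gate.
Total variables = inputs + gates = 19 + 25 = 44.

44


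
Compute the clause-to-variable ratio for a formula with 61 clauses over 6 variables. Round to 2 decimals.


Clause-to-variable ratio = clauses / variables.
61 / 6 = 10.17.

10.17


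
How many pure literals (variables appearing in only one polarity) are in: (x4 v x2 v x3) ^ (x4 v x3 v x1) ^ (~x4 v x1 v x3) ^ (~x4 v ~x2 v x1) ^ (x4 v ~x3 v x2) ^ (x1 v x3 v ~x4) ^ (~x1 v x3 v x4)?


A pure literal appears in only one polarity across all clauses.
No pure literals found.
Count = 0.

0


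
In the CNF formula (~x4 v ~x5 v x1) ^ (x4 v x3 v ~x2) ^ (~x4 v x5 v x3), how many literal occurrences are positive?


Scan each clause for unnegated literals.
Clause 1: 1 positive; Clause 2: 2 positive; Clause 3: 2 positive.
Total positive literal occurrences = 5.

5


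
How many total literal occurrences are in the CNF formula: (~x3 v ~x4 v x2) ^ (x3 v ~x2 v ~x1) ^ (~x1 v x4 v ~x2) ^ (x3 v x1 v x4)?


Clause lengths: 3, 3, 3, 3.
Sum = 3 + 3 + 3 + 3 = 12.

12


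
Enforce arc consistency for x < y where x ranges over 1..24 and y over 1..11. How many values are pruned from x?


For the constraint x < y, x needs a supporting value in y's domain.
x can be at most 10 (one less than y's maximum).
Valid x values from domain: 10 out of 24.
Pruned = 24 - 10 = 14.

14


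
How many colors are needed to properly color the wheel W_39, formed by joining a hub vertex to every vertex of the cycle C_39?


W_39 consists of the cycle C_39 together with a hub vertex adjacent to every cycle vertex.
The cycle C_39 needs 3 colors (odd cycle -> 3).
The hub is adjacent to every cycle vertex, so it must receive a new color distinct from all of them.
Chromatic number = 3 + 1 = 4.

4


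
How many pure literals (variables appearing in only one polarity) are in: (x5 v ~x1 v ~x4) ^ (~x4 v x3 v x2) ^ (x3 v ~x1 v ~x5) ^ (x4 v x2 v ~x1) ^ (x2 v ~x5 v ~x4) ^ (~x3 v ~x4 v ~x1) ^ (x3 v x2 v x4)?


A pure literal appears in only one polarity across all clauses.
Pure literals: x1 (negative only), x2 (positive only).
Count = 2.

2


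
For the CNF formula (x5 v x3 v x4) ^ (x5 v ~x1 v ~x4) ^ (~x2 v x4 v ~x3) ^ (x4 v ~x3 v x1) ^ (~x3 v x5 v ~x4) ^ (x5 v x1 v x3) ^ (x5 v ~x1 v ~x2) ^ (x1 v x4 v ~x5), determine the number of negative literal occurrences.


Scan each clause for negated literals.
Clause 1: 0 negative; Clause 2: 2 negative; Clause 3: 2 negative; Clause 4: 1 negative; Clause 5: 2 negative; Clause 6: 0 negative; Clause 7: 2 negative; Clause 8: 1 negative.
Total negative literal occurrences = 10.

10


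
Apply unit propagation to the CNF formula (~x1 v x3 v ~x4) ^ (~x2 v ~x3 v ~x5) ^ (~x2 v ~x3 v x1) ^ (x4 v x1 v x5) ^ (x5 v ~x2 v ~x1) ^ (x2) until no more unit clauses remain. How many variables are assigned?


Unit propagation repeatedly assigns the literal in any unit clause, then simplifies.
Assignments in order: x2 = T.
No further unit clauses remain.
Total variables assigned = 1.

1


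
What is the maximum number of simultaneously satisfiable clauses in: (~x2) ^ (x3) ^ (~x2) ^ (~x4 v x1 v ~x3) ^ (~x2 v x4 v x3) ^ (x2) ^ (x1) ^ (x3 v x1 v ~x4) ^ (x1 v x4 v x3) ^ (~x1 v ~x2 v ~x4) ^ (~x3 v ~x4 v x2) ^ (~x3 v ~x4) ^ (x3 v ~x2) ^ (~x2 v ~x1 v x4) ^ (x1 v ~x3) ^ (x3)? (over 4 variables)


Enumerate all 16 truth assignments.
For each, count how many of the 16 clauses are satisfied.
The formula is not fully satisfiable, so the maximum is below 16.
Maximum simultaneously satisfiable clauses = 15.

15


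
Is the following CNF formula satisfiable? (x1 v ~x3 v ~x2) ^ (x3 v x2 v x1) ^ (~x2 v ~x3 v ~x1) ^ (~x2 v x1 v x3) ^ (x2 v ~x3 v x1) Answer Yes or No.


Check all 8 possible truth assignments.
Number of satisfying assignments found: 3.
The formula is satisfiable.

Yes


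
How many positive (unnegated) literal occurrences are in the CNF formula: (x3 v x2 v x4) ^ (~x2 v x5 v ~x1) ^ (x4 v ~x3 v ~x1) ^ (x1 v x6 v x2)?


Scan each clause for unnegated literals.
Clause 1: 3 positive; Clause 2: 1 positive; Clause 3: 1 positive; Clause 4: 3 positive.
Total positive literal occurrences = 8.

8


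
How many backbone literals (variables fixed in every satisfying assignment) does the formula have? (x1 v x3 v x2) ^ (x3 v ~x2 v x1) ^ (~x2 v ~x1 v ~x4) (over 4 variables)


Find all satisfying assignments: 10 model(s).
Check which variables have the same value in every model.
No variable is fixed across all models.
Backbone size = 0.

0


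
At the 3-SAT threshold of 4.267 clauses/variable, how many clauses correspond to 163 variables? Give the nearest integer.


The 3-SAT phase transition occurs at approximately 4.267 clauses per variable.
m = 4.267 * 163 = 695.521.
Rounded to nearest integer: 696.

696


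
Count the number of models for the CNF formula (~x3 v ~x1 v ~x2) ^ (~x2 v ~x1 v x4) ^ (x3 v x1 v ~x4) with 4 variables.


Enumerate all 16 truth assignments over 4 variables.
Test each against every clause.
Satisfying assignments found: 11.

11


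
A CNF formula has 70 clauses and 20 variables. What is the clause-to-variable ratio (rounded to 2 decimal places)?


Clause-to-variable ratio = clauses / variables.
70 / 20 = 3.5.

3.5


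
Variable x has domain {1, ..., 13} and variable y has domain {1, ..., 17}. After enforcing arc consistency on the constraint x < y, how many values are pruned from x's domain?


For the constraint x < y, x needs a supporting value in y's domain.
x can be at most 16 (one less than y's maximum).
Valid x values from domain: 13 out of 13.
Pruned = 13 - 13 = 0.

0
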